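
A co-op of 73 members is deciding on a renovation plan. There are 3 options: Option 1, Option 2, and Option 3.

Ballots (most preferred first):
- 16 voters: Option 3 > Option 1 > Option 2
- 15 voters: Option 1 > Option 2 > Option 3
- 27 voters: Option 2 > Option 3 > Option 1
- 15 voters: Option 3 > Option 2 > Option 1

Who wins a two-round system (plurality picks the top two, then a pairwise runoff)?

Round 1 first-place votes: Option 1 15, Option 2 27, Option 3 31. Option 3 and Option 2 advance.
Runoff: Option 3 is ranked above Option 2 on 31 ballots, Option 2 above Option 3 on 42.

Option 2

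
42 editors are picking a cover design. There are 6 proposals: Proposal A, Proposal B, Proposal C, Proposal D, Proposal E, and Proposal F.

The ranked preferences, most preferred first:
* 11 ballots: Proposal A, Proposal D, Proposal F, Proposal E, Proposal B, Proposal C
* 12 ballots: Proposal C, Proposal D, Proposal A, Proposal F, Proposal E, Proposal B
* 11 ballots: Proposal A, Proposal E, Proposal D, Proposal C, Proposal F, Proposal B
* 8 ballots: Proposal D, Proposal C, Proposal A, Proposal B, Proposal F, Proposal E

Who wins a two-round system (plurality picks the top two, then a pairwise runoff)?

Proposal A

Round 1 first-place votes: Proposal A 22, Proposal B 0, Proposal C 12, Proposal D 8, Proposal E 0, Proposal F 0. Proposal A and Proposal C advance.
Runoff: Proposal A is ranked above Proposal C on 22 ballots, Proposal C above Proposal A on 20.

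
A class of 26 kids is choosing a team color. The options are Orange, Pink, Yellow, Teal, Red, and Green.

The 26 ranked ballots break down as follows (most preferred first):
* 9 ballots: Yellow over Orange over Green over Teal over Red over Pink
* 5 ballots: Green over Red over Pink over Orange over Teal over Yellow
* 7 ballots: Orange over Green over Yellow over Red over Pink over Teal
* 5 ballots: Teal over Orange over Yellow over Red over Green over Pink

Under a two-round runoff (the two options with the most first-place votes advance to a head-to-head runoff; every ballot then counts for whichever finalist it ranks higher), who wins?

Orange

Round 1 first-place votes: Orange 7, Pink 0, Yellow 9, Teal 5, Red 0, Green 5. Yellow and Orange advance.
Runoff: Yellow is ranked above Orange on 9 ballots, Orange above Yellow on 17.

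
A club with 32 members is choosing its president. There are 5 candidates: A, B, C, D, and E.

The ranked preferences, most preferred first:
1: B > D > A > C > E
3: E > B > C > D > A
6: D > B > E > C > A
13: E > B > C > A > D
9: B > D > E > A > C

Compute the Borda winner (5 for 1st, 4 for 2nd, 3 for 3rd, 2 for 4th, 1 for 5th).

A: 1×3 + 3×1 + 6×1 + 13×2 + 9×2 = 56
B: 1×5 + 3×4 + 6×4 + 13×4 + 9×5 = 138
C: 1×2 + 3×3 + 6×2 + 13×3 + 9×1 = 71
D: 1×4 + 3×2 + 6×5 + 13×1 + 9×4 = 89
E: 1×1 + 3×5 + 6×3 + 13×5 + 9×3 = 126

B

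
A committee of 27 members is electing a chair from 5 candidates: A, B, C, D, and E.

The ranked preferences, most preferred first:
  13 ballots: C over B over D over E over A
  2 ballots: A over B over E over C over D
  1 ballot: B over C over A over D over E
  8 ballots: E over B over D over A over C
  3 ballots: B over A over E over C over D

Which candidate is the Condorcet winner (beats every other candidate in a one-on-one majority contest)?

B vs A: 25–2
B vs C: 14–13
B vs D: 27–0
B vs E: 19–8
B beats every other candidate.

B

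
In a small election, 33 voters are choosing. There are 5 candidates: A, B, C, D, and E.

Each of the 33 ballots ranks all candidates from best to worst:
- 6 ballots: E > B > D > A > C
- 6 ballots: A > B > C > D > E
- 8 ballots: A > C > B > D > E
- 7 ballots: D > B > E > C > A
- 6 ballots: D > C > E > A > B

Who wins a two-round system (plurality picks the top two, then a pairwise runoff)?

D

Round 1 first-place votes: A 14, B 0, C 0, D 13, E 6. A and D advance.
Runoff: A is ranked above D on 14 ballots, D above A on 19.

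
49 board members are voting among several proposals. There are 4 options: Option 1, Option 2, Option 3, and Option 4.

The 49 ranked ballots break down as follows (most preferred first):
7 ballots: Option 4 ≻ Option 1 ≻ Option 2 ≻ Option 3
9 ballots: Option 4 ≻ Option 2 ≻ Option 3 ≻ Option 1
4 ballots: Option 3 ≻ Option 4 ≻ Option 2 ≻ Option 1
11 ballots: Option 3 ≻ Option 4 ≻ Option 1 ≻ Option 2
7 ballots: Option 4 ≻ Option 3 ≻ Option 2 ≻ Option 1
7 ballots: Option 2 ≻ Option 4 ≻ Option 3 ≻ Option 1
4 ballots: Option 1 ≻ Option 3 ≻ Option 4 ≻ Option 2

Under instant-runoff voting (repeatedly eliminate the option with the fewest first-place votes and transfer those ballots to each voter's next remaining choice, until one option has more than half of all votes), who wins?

Option 4

Round 1: Option 1 4, Option 2 7, Option 3 15, Option 4 23. Option 1 eliminated.
Round 2: Option 2 7, Option 3 19, Option 4 23. Option 2 eliminated.
Round 3: Option 3 19, Option 4 30. Option 4 has a majority (≥25).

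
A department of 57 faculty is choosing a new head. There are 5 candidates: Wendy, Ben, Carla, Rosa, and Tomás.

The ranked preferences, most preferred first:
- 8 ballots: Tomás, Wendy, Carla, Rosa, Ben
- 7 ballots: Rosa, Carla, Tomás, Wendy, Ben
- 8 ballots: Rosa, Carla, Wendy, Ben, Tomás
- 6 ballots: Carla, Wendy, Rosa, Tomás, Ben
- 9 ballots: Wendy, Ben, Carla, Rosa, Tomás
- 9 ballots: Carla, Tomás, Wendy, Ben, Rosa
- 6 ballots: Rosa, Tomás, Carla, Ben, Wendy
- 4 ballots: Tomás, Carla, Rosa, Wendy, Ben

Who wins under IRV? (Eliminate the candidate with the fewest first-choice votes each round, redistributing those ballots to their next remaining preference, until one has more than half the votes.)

Round 1: Wendy 9, Ben 0, Carla 15, Rosa 21, Tomás 12. Ben eliminated.
Round 2: Wendy 9, Carla 15, Rosa 21, Tomás 12. Wendy eliminated.
Round 3: Carla 24, Rosa 21, Tomás 12. Tomás eliminated.
Round 4: Carla 36, Rosa 21. Carla has a majority (≥29).

Carla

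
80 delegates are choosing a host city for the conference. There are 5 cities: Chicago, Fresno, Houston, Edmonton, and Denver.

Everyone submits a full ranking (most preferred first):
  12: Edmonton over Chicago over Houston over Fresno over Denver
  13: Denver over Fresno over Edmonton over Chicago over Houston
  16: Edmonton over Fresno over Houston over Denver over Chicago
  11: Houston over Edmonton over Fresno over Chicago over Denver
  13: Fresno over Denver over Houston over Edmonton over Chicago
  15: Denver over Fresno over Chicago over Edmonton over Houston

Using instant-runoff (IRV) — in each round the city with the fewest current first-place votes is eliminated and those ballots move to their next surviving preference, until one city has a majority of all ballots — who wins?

Round 1: Chicago 0, Fresno 13, Houston 11, Edmonton 28, Denver 28. Chicago eliminated.
Round 2: Fresno 13, Houston 11, Edmonton 28, Denver 28. Houston eliminated.
Round 3: Fresno 13, Edmonton 39, Denver 28. Fresno eliminated.
Round 4: Edmonton 39, Denver 41. Denver has a majority (≥41).

Denver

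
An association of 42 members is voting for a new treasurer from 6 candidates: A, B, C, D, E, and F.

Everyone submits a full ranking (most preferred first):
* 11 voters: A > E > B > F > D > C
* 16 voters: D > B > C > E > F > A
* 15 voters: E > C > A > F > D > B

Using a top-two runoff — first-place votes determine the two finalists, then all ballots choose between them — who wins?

E

Round 1 first-place votes: A 11, B 0, C 0, D 16, E 15, F 0. D and E advance.
Runoff: D is ranked above E on 16 ballots, E above D on 26.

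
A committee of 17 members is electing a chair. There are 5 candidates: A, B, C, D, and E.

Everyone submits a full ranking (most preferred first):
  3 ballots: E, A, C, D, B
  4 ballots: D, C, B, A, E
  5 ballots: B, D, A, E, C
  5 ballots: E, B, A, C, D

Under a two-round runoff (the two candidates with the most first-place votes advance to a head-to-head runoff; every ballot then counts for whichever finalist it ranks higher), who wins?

B

Round 1 first-place votes: A 0, B 5, C 0, D 4, E 8. E and B advance.
Runoff: E is ranked above B on 8 ballots, B above E on 9.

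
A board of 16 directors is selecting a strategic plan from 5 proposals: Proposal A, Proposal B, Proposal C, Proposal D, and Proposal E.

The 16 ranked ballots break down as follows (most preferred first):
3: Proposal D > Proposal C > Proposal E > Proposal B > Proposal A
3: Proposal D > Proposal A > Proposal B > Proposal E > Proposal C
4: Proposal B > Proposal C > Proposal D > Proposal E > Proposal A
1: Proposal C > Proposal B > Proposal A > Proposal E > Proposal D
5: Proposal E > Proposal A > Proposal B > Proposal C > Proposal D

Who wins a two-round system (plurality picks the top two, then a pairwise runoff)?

Round 1 first-place votes: Proposal A 0, Proposal B 4, Proposal C 1, Proposal D 6, Proposal E 5. Proposal D and Proposal E advance.
Runoff: Proposal D is ranked above Proposal E on 10 ballots, Proposal E above Proposal D on 6.

Proposal D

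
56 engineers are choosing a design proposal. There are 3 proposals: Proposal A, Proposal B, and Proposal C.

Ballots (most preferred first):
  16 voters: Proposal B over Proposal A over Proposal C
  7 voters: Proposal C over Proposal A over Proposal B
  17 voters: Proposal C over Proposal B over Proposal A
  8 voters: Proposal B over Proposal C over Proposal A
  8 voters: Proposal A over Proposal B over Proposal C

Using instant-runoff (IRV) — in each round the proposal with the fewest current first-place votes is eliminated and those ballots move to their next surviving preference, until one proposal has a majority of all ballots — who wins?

Round 1: Proposal A 8, Proposal B 24, Proposal C 24. Proposal A eliminated.
Round 2: Proposal B 32, Proposal C 24. Proposal B has a majority (≥29).

Proposal B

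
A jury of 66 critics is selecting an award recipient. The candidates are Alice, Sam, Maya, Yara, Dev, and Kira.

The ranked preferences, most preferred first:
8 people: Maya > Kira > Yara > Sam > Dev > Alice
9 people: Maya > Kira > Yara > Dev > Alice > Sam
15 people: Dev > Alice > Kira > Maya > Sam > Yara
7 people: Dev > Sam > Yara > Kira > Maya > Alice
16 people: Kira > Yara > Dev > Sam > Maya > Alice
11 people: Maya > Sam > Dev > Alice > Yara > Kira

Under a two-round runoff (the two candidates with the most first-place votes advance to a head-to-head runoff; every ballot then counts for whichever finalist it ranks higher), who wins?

Round 1 first-place votes: Alice 0, Sam 0, Maya 28, Yara 0, Dev 22, Kira 16. Maya and Dev advance.
Runoff: Maya is ranked above Dev on 28 ballots, Dev above Maya on 38.

Dev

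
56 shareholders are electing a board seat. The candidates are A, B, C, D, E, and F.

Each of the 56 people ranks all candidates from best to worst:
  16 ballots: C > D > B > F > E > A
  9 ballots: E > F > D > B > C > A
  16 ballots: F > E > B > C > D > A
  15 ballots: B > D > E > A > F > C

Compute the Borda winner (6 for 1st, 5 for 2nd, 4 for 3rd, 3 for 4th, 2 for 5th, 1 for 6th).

A: 16×1 + 9×1 + 16×1 + 15×3 = 86
B: 16×4 + 9×3 + 16×4 + 15×6 = 245
C: 16×6 + 9×2 + 16×3 + 15×1 = 177
D: 16×5 + 9×4 + 16×2 + 15×5 = 223
E: 16×2 + 9×6 + 16×5 + 15×4 = 226
F: 16×3 + 9×5 + 16×6 + 15×2 = 219

B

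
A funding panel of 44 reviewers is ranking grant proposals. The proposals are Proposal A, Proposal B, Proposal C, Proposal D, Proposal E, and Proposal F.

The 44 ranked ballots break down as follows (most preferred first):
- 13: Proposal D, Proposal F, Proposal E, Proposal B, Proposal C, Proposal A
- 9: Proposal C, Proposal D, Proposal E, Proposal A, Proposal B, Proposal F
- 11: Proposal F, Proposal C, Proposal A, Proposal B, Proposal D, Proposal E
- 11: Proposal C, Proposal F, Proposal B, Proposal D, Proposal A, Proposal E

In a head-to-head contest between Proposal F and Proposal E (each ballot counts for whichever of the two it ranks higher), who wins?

Proposal F is ranked above Proposal E on 35 ballots; Proposal E above Proposal F on 9.

Proposal F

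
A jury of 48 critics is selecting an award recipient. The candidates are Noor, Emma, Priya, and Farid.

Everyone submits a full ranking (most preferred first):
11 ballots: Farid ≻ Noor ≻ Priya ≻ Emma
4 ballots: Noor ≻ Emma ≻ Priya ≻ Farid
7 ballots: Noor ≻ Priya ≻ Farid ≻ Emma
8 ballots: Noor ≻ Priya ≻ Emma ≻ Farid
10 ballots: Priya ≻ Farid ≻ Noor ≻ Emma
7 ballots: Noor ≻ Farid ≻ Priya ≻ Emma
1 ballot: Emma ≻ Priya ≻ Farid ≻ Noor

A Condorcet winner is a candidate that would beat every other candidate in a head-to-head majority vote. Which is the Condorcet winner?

Noor

Noor vs Emma: 47–1
Noor vs Priya: 37–11
Noor vs Farid: 26–22
Noor beats every other candidate.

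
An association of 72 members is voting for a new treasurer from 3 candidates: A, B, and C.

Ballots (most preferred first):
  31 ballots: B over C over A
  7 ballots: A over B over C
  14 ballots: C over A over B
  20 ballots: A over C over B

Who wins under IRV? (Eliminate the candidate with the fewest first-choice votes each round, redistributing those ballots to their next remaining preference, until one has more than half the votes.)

Round 1: A 27, B 31, C 14. C eliminated.
Round 2: A 41, B 31. A has a majority (≥37).

A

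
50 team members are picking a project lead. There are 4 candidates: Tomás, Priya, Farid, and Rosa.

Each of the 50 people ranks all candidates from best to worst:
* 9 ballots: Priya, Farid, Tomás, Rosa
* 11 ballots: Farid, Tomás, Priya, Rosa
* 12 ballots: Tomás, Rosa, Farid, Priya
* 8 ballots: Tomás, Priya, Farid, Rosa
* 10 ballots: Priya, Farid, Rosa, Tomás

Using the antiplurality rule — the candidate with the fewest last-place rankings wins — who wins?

Last-place votes: Tomás 10, Priya 12, Farid 0, Rosa 28.

Farid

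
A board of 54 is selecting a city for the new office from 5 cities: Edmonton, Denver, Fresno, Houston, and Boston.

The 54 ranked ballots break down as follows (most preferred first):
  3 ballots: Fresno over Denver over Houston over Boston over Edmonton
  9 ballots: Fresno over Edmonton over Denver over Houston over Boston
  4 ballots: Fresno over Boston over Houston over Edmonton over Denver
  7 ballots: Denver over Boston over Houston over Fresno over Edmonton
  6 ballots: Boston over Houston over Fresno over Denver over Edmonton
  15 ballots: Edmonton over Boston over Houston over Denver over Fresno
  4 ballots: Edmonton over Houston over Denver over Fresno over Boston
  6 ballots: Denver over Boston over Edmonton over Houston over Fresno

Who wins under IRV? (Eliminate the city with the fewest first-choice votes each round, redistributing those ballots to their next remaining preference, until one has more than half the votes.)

Round 1: Edmonton 19, Denver 13, Fresno 16, Houston 0, Boston 6. Houston eliminated.
Round 2: Edmonton 19, Denver 13, Fresno 16, Boston 6. Boston eliminated.
Round 3: Edmonton 19, Denver 13, Fresno 22. Denver eliminated.
Round 4: Edmonton 25, Fresno 29. Fresno has a majority (≥28).

Fresno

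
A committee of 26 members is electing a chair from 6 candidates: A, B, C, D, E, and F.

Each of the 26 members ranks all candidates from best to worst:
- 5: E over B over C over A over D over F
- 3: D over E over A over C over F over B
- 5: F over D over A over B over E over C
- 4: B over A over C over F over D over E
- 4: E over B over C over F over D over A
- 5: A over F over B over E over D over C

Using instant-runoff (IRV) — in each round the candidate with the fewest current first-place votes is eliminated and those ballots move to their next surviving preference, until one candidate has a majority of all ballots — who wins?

A

Round 1: A 5, B 4, C 0, D 3, E 9, F 5. C eliminated.
Round 2: A 5, B 4, D 3, E 9, F 5. D eliminated.
Round 3: A 5, B 4, E 12, F 5. B eliminated.
Round 4: A 9, E 12, F 5. F eliminated.
Round 5: A 14, E 12. A has a majority (≥14).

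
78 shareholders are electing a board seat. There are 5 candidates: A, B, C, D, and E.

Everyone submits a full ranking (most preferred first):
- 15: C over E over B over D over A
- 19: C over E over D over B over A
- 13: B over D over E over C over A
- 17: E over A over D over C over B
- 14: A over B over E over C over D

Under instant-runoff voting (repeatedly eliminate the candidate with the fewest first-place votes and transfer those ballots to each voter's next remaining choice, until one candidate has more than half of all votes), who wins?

Round 1: A 14, B 13, C 34, D 0, E 17. D eliminated.
Round 2: A 14, B 13, C 34, E 17. B eliminated.
Round 3: A 14, C 34, E 30. A eliminated.
Round 4: C 34, E 44. E has a majority (≥40).

E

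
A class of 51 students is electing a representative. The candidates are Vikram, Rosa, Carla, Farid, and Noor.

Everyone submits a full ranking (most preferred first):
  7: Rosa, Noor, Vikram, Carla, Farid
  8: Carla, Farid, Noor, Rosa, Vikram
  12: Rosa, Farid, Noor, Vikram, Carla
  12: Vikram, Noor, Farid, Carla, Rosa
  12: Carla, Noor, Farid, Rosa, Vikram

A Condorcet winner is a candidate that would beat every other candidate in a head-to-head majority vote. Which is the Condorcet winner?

Noor

Noor vs Vikram: 39–12
Noor vs Rosa: 32–19
Noor vs Carla: 31–20
Noor vs Farid: 31–20
Noor beats every other candidate.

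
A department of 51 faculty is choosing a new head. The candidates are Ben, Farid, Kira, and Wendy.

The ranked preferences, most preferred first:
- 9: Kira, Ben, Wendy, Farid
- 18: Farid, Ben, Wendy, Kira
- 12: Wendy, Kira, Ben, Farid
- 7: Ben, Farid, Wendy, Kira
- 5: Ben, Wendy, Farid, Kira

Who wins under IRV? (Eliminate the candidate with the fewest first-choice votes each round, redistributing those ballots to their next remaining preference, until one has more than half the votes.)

Ben

Round 1: Ben 12, Farid 18, Kira 9, Wendy 12. Kira eliminated.
Round 2: Ben 21, Farid 18, Wendy 12. Wendy eliminated.
Round 3: Ben 33, Farid 18. Ben has a majority (≥26).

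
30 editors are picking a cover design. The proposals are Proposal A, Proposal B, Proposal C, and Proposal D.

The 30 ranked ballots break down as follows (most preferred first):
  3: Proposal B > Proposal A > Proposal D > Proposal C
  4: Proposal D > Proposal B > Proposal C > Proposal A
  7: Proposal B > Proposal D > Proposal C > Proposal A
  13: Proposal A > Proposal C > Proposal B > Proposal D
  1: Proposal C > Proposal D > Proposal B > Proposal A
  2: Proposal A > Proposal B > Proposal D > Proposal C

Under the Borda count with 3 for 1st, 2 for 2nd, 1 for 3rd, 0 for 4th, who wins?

Proposal B

Proposal A: 3×2 + 4×0 + 7×0 + 13×3 + 1×0 + 2×3 = 51
Proposal B: 3×3 + 4×2 + 7×3 + 13×1 + 1×1 + 2×2 = 56
Proposal C: 3×0 + 4×1 + 7×1 + 13×2 + 1×3 + 2×0 = 40
Proposal D: 3×1 + 4×3 + 7×2 + 13×0 + 1×2 + 2×1 = 33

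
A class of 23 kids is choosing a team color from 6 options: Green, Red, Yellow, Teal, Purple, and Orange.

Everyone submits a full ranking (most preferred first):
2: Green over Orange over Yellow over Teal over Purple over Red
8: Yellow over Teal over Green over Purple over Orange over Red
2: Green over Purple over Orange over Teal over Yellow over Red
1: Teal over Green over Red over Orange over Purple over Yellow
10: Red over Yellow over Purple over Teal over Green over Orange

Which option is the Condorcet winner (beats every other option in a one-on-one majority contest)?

Yellow

Yellow vs Green: 18–5
Yellow vs Red: 12–11
Yellow vs Teal: 20–3
Yellow vs Purple: 20–3
Yellow vs Orange: 18–5
Yellow beats every other option.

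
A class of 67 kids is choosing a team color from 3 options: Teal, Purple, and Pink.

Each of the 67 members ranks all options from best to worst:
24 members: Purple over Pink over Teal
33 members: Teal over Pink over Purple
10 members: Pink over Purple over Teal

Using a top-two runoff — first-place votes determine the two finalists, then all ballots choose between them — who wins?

Purple

Round 1 first-place votes: Teal 33, Purple 24, Pink 10. Teal and Purple advance.
Runoff: Teal is ranked above Purple on 33 ballots, Purple above Teal on 34.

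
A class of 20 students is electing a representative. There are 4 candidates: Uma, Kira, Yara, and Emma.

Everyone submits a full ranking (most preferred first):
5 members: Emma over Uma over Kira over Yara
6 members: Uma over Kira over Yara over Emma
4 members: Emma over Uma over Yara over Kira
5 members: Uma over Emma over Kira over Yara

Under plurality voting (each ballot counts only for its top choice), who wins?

Uma

First-place votes: Uma 11, Kira 0, Yara 0, Emma 9.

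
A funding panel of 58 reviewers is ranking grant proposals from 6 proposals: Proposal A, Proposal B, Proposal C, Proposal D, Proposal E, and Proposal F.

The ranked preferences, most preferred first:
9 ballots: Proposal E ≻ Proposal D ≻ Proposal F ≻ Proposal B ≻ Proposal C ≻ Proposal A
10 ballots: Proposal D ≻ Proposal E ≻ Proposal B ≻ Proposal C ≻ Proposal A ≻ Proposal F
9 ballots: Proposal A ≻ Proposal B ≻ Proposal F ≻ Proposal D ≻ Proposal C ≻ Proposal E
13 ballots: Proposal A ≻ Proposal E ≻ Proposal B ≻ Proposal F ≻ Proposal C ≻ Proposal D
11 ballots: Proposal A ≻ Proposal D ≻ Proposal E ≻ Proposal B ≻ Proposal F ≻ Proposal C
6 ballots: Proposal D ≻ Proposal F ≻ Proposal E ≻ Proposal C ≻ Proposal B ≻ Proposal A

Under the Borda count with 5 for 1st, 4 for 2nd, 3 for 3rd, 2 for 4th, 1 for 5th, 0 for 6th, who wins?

Proposal A: 9×0 + 10×1 + 9×5 + 13×5 + 11×5 + 6×0 = 175
Proposal B: 9×2 + 10×3 + 9×4 + 13×3 + 11×2 + 6×1 = 151
Proposal C: 9×1 + 10×2 + 9×1 + 13×1 + 11×0 + 6×2 = 63
Proposal D: 9×4 + 10×5 + 9×2 + 13×0 + 11×4 + 6×5 = 178
Proposal E: 9×5 + 10×4 + 9×0 + 13×4 + 11×3 + 6×3 = 188
Proposal F: 9×3 + 10×0 + 9×3 + 13×2 + 11×1 + 6×4 = 115

Proposal E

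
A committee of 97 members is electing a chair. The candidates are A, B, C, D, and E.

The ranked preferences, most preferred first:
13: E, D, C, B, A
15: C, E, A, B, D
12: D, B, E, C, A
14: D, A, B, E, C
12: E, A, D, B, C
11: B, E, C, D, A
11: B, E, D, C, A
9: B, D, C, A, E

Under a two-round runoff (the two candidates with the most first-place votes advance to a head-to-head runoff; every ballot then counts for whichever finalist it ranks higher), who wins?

D

Round 1 first-place votes: A 0, B 31, C 15, D 26, E 25. B and D advance.
Runoff: B is ranked above D on 46 ballots, D above B on 51.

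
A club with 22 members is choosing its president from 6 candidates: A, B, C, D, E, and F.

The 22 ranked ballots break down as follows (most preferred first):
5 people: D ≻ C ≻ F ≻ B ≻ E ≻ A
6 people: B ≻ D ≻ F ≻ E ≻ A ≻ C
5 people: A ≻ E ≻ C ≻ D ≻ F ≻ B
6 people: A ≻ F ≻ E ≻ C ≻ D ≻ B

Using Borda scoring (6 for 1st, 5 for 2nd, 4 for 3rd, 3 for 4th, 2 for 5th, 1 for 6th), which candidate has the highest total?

A: 5×1 + 6×2 + 5×6 + 6×6 = 83
B: 5×3 + 6×6 + 5×1 + 6×1 = 62
C: 5×5 + 6×1 + 5×4 + 6×3 = 69
D: 5×6 + 6×5 + 5×3 + 6×2 = 87
E: 5×2 + 6×3 + 5×5 + 6×4 = 77
F: 5×4 + 6×4 + 5×2 + 6×5 = 84

D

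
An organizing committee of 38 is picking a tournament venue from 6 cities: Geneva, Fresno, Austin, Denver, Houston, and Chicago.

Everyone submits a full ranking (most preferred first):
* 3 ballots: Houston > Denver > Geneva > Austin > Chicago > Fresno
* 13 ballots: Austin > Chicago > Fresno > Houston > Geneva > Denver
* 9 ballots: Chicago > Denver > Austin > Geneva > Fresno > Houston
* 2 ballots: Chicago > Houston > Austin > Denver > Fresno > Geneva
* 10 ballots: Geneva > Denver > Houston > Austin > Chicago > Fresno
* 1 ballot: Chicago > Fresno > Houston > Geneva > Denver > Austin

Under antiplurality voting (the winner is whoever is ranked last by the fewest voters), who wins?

Last-place votes: Geneva 2, Fresno 13, Austin 1, Denver 13, Houston 9, Chicago 0.

Chicago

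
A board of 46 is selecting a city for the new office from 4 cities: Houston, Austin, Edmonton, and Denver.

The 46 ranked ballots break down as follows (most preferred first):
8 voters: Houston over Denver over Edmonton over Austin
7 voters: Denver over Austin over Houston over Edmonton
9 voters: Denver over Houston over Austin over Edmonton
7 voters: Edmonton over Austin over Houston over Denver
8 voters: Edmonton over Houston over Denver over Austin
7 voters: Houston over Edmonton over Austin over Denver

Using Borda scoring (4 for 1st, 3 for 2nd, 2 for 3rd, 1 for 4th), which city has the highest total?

Houston: 8×4 + 7×2 + 9×3 + 7×2 + 8×3 + 7×4 = 139
Austin: 8×1 + 7×3 + 9×2 + 7×3 + 8×1 + 7×2 = 90
Edmonton: 8×2 + 7×1 + 9×1 + 7×4 + 8×4 + 7×3 = 113
Denver: 8×3 + 7×4 + 9×4 + 7×1 + 8×2 + 7×1 = 118

Houston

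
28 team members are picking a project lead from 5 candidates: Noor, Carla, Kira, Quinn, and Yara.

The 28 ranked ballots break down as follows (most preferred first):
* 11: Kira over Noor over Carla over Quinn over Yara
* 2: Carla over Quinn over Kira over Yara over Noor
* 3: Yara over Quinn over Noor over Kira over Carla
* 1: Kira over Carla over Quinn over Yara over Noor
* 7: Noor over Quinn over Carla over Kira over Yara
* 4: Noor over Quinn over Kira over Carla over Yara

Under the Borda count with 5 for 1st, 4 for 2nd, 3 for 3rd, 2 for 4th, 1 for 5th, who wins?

Noor

Noor: 11×4 + 2×1 + 3×3 + 1×1 + 7×5 + 4×5 = 111
Carla: 11×3 + 2×5 + 3×1 + 1×4 + 7×3 + 4×2 = 79
Kira: 11×5 + 2×3 + 3×2 + 1×5 + 7×2 + 4×3 = 98
Quinn: 11×2 + 2×4 + 3×4 + 1×3 + 7×4 + 4×4 = 89
Yara: 11×1 + 2×2 + 3×5 + 1×2 + 7×1 + 4×1 = 43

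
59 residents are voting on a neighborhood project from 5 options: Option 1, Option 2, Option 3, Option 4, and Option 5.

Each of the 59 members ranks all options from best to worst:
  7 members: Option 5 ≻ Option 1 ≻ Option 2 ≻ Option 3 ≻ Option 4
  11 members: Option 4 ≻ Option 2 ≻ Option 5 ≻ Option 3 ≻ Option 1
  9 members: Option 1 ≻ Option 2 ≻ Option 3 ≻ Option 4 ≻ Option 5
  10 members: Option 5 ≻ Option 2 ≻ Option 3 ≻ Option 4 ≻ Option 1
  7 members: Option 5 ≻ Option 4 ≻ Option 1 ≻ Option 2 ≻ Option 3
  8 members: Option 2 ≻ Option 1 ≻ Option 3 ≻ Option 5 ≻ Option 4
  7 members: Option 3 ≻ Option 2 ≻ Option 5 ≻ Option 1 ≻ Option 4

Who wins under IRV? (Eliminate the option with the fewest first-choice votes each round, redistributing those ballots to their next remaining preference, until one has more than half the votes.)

Round 1: Option 1 9, Option 2 8, Option 3 7, Option 4 11, Option 5 24. Option 3 eliminated.
Round 2: Option 1 9, Option 2 15, Option 4 11, Option 5 24. Option 1 eliminated.
Round 3: Option 2 24, Option 4 11, Option 5 24. Option 4 eliminated.
Round 4: Option 2 35, Option 5 24. Option 2 has a majority (≥30).

Option 2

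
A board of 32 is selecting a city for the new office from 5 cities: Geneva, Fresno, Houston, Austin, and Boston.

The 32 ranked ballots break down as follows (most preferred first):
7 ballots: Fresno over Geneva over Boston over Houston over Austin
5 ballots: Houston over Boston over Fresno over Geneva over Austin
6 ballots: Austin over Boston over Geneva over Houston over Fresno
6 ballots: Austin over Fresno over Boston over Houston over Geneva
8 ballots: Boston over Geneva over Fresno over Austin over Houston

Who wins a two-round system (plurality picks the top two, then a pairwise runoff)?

Round 1 first-place votes: Geneva 0, Fresno 7, Houston 5, Austin 12, Boston 8. Austin and Boston advance.
Runoff: Austin is ranked above Boston on 12 ballots, Boston above Austin on 20.

Boston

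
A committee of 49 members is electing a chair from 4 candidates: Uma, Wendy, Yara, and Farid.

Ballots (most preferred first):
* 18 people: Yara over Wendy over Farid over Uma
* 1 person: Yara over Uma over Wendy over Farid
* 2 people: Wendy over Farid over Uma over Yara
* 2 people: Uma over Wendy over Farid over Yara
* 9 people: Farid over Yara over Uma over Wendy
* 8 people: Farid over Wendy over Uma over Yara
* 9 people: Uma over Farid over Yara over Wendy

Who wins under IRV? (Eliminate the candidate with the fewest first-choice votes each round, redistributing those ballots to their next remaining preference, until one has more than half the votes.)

Round 1: Uma 11, Wendy 2, Yara 19, Farid 17. Wendy eliminated.
Round 2: Uma 11, Yara 19, Farid 19. Uma eliminated.
Round 3: Yara 19, Farid 30. Farid has a majority (≥25).

Farid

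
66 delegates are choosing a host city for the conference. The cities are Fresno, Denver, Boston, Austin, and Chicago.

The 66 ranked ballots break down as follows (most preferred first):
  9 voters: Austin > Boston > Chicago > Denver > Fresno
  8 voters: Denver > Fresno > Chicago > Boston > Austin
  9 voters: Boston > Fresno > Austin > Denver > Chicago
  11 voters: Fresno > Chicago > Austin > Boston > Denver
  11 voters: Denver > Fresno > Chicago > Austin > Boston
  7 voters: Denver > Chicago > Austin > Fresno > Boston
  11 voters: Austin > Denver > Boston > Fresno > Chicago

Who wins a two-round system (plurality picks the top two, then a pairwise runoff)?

Austin

Round 1 first-place votes: Fresno 11, Denver 26, Boston 9, Austin 20, Chicago 0. Denver and Austin advance.
Runoff: Denver is ranked above Austin on 26 ballots, Austin above Denver on 40.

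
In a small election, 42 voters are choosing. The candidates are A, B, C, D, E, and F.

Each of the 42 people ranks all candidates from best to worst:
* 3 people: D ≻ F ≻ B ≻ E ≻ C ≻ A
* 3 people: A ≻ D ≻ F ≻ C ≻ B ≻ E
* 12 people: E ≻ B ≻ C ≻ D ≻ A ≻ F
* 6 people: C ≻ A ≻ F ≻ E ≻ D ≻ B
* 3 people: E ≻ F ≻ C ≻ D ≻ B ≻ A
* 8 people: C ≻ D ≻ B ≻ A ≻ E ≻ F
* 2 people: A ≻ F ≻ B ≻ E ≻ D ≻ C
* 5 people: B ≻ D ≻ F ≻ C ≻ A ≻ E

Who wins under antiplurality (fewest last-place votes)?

D

Last-place votes: A 6, B 6, C 2, D 0, E 8, F 20.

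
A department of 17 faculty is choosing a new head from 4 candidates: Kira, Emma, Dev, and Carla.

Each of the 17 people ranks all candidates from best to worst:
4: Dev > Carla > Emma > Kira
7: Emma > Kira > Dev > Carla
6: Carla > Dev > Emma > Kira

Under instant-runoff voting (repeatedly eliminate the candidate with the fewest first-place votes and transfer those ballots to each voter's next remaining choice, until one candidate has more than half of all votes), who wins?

Round 1: Kira 0, Emma 7, Dev 4, Carla 6. Kira eliminated.
Round 2: Emma 7, Dev 4, Carla 6. Dev eliminated.
Round 3: Emma 7, Carla 10. Carla has a majority (≥9).

Carla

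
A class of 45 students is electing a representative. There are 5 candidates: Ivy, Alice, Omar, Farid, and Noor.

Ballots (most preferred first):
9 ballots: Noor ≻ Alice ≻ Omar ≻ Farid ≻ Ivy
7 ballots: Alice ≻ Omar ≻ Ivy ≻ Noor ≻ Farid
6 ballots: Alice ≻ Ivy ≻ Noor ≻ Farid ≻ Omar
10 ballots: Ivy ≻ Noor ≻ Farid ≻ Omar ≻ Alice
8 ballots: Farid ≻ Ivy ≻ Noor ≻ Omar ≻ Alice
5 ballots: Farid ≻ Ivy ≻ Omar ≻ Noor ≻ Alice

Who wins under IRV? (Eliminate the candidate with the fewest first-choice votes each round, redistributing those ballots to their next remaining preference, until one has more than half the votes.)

Round 1: Ivy 10, Alice 13, Omar 0, Farid 13, Noor 9. Omar eliminated.
Round 2: Ivy 10, Alice 13, Farid 13, Noor 9. Noor eliminated.
Round 3: Ivy 10, Alice 22, Farid 13. Ivy eliminated.
Round 4: Alice 22, Farid 23. Farid has a majority (≥23).

Farid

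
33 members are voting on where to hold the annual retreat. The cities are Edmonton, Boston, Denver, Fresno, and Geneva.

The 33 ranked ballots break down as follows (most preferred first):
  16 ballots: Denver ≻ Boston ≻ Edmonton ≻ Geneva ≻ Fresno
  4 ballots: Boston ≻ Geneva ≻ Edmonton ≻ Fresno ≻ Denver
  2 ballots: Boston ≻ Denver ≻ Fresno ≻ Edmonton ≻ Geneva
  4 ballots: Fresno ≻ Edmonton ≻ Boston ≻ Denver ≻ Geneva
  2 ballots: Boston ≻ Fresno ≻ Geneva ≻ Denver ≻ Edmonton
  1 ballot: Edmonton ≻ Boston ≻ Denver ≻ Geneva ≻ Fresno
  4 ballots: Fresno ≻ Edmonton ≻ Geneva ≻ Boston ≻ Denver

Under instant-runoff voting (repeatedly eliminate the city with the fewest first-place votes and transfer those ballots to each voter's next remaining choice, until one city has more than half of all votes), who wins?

Boston

Round 1: Edmonton 1, Boston 8, Denver 16, Fresno 8, Geneva 0. Geneva eliminated.
Round 2: Edmonton 1, Boston 8, Denver 16, Fresno 8. Edmonton eliminated.
Round 3: Boston 9, Denver 16, Fresno 8. Fresno eliminated.
Round 4: Boston 17, Denver 16. Boston has a majority (≥17).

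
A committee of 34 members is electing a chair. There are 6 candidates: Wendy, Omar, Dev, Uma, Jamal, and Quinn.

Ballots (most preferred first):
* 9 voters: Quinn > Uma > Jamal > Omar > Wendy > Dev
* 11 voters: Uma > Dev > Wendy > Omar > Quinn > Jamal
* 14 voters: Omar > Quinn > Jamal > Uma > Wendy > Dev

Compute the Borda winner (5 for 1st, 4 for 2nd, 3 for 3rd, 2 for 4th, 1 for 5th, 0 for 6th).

Uma

Wendy: 9×1 + 11×3 + 14×1 = 56
Omar: 9×2 + 11×2 + 14×5 = 110
Dev: 9×0 + 11×4 + 14×0 = 44
Uma: 9×4 + 11×5 + 14×2 = 119
Jamal: 9×3 + 11×0 + 14×3 = 69
Quinn: 9×5 + 11×1 + 14×4 = 112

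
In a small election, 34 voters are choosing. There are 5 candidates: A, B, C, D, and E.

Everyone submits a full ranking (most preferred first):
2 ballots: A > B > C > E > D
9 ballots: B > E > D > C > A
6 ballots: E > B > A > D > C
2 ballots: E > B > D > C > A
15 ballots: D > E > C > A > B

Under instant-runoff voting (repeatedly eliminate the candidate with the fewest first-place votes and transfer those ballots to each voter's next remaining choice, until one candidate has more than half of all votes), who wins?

B

Round 1: A 2, B 9, C 0, D 15, E 8. C eliminated.
Round 2: A 2, B 9, D 15, E 8. A eliminated.
Round 3: B 11, D 15, E 8. E eliminated.
Round 4: B 19, D 15. B has a majority (≥18).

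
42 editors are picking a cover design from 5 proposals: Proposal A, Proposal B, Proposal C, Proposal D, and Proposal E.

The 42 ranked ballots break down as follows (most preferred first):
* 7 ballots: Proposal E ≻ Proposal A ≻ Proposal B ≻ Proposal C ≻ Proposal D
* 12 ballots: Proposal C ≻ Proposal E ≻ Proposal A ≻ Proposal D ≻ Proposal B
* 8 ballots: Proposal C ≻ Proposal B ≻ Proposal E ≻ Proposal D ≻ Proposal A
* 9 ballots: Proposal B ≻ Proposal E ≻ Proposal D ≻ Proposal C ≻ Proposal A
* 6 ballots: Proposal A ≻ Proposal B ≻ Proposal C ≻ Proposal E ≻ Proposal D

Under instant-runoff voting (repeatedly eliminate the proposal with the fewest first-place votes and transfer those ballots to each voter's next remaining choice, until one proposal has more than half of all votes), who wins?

Round 1: Proposal A 6, Proposal B 9, Proposal C 20, Proposal D 0, Proposal E 7. Proposal D eliminated.
Round 2: Proposal A 6, Proposal B 9, Proposal C 20, Proposal E 7. Proposal A eliminated.
Round 3: Proposal B 15, Proposal C 20, Proposal E 7. Proposal E eliminated.
Round 4: Proposal B 22, Proposal C 20. Proposal B has a majority (≥22).

Proposal B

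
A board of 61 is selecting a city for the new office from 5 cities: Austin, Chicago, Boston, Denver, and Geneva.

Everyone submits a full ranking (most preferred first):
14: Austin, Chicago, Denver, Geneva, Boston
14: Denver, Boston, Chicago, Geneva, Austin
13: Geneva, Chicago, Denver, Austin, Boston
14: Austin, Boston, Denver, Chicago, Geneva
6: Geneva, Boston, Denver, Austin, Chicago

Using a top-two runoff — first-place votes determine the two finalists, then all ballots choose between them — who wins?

Round 1 first-place votes: Austin 28, Chicago 0, Boston 0, Denver 14, Geneva 19. Austin and Geneva advance.
Runoff: Austin is ranked above Geneva on 28 ballots, Geneva above Austin on 33.

Geneva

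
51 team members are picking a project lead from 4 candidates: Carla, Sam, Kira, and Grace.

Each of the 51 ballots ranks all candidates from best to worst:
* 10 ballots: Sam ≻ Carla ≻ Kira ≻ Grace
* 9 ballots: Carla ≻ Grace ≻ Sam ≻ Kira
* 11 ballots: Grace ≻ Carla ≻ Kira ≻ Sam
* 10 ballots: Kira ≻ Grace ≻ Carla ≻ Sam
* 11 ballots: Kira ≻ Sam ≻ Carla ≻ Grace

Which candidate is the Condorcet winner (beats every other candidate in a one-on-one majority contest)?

Carla

Carla vs Sam: 30–21
Carla vs Kira: 30–21
Carla vs Grace: 30–21
Carla beats every other candidate.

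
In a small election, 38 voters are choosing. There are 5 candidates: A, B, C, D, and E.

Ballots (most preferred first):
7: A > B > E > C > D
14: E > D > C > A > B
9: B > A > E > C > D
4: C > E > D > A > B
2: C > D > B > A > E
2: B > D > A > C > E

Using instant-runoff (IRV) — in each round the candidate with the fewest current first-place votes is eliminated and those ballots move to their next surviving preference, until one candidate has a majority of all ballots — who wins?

Round 1: A 7, B 11, C 6, D 0, E 14. D eliminated.
Round 2: A 7, B 11, C 6, E 14. C eliminated.
Round 3: A 7, B 13, E 18. A eliminated.
Round 4: B 20, E 18. B has a majority (≥20).

B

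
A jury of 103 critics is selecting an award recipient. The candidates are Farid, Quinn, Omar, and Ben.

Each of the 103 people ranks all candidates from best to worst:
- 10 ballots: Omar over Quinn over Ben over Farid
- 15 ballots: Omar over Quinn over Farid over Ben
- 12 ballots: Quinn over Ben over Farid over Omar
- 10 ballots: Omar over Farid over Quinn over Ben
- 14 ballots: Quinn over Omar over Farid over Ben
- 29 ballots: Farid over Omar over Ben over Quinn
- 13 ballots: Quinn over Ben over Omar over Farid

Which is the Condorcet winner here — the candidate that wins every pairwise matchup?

Omar vs Farid: 62–41
Omar vs Quinn: 64–39
Omar vs Ben: 78–25
Omar beats every other candidate.

Omar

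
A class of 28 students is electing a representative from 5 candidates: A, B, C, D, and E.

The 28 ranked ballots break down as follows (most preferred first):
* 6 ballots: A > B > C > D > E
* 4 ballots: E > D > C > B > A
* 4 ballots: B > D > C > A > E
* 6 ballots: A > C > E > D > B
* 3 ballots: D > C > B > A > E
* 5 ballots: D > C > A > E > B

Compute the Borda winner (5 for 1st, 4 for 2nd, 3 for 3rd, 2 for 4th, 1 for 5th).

C

A: 6×5 + 4×1 + 4×2 + 6×5 + 3×2 + 5×3 = 93
B: 6×4 + 4×2 + 4×5 + 6×1 + 3×3 + 5×1 = 72
C: 6×3 + 4×3 + 4×3 + 6×4 + 3×4 + 5×4 = 98
D: 6×2 + 4×4 + 4×4 + 6×2 + 3×5 + 5×5 = 96
E: 6×1 + 4×5 + 4×1 + 6×3 + 3×1 + 5×2 = 61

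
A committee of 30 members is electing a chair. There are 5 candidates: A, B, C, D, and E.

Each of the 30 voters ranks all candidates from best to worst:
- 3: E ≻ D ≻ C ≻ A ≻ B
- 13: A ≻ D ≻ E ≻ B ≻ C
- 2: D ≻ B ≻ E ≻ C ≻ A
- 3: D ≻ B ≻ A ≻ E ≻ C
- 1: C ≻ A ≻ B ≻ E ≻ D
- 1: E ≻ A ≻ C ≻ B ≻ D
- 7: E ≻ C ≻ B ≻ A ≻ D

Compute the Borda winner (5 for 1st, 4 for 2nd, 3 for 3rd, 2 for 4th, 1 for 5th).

A: 3×2 + 13×5 + 2×1 + 3×3 + 1×4 + 1×4 + 7×2 = 104
B: 3×1 + 13×2 + 2×4 + 3×4 + 1×3 + 1×2 + 7×3 = 75
C: 3×3 + 13×1 + 2×2 + 3×1 + 1×5 + 1×3 + 7×4 = 65
D: 3×4 + 13×4 + 2×5 + 3×5 + 1×1 + 1×1 + 7×1 = 98
E: 3×5 + 13×3 + 2×3 + 3×2 + 1×2 + 1×5 + 7×5 = 108

E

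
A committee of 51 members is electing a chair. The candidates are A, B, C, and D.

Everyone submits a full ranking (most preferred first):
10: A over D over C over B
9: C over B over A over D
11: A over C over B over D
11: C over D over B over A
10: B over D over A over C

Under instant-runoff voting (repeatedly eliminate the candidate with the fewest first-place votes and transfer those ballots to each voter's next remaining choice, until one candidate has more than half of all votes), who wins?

Round 1: A 21, B 10, C 20, D 0. D eliminated.
Round 2: A 21, B 10, C 20. B eliminated.
Round 3: A 31, C 20. A has a majority (≥26).

A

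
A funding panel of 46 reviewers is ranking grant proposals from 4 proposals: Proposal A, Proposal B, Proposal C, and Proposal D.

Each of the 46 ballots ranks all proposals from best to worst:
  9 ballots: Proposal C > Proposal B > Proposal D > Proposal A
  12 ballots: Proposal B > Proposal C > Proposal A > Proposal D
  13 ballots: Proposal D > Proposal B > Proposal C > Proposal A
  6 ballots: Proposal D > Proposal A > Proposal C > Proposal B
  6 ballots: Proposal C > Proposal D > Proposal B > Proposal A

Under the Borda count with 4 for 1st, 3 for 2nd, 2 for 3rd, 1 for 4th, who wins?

Proposal A: 9×1 + 12×2 + 13×1 + 6×3 + 6×1 = 70
Proposal B: 9×3 + 12×4 + 13×3 + 6×1 + 6×2 = 132
Proposal C: 9×4 + 12×3 + 13×2 + 6×2 + 6×4 = 134
Proposal D: 9×2 + 12×1 + 13×4 + 6×4 + 6×3 = 124

Proposal C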